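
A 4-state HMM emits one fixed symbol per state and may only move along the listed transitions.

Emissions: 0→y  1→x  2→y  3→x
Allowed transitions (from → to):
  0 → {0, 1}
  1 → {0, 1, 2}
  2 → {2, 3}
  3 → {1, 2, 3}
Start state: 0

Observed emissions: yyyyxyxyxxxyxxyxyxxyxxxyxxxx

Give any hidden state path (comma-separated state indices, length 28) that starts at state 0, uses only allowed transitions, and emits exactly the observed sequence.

  0: obs=y cand={0,2} pick 0 [start]
  1: obs=y cand={0,2} pick 0 [0->0 ok]
  2: obs=y cand={0,2} pick 0 [0->0 ok]
  3: obs=y cand={0,2} pick 0 [0->0 ok]
  4: obs=x cand={1,3} pick 1 [0->1 ok]
  5: obs=y cand={0,2} pick 2 [1->2 ok]
  6: obs=x cand={1,3} pick 3 [2->3 ok]
  7: obs=y cand={0,2} pick 2 [3->2 ok]
  8: obs=x cand={1,3} pick 3 [2->3 ok]
  9: obs=x cand={1,3} pick 3 [3->3 ok]
  10: obs=x cand={1,3} pick 3 [3->3 ok]
  11: obs=y cand={0,2} pick 2 [3->2 ok]
  12: obs=x cand={1,3} pick 3 [2->3 ok]
  13: obs=x cand={1,3} pick 3 [3->3 ok]
  14: obs=y cand={0,2} pick 2 [3->2 ok]
  15: obs=x cand={1,3} pick 3 [2->3 ok]
  16: obs=y cand={0,2} pick 2 [3->2 ok]
  17: obs=x cand={1,3} pick 3 [2->3 ok]
  18: obs=x cand={1,3} pick 1 [3->1 ok]
  19: obs=y cand={0,2} pick 2 [1->2 ok]
  20: obs=x cand={1,3} pick 3 [2->3 ok]
  21: obs=x cand={1,3} pick 3 [3->3 ok]
  22: obs=x cand={1,3} pick 3 [3->3 ok]
  23: obs=y cand={0,2} pick 2 [3->2 ok]
  24: obs=x cand={1,3} pick 3 [2->3 ok]
  25: obs=x cand={1,3} pick 3 [3->3 ok]
  26: obs=x cand={1,3} pick 3 [3->3 ok]
  27: obs=x cand={1,3} pick 1 [3->1 ok]

0,0,0,0,1,2,3,2,3,3,3,2,3,3,2,3,2,3,1,2,3,3,3,2,3,3,3,1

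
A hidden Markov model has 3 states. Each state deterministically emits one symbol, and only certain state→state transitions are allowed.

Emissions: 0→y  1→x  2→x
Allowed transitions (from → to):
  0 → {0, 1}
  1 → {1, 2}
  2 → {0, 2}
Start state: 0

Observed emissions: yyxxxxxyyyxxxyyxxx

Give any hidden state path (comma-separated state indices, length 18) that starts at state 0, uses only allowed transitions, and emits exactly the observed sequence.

0,0,1,1,1,2,2,0,0,0,1,2,2,0,0,1,1,2

  pos 0: y in {0}, choose 0; start
  pos 1: y in {0}, choose 0; 0->0 ok
  pos 2: x in {1,2}, choose 1; 0->1 ok
  pos 3: x in {1,2}, choose 1; 1->1 ok
  pos 4: x in {1,2}, choose 1; 1->1 ok
  pos 5: x in {1,2}, choose 2; 1->2 ok
  pos 6: x in {1,2}, choose 2; 2->2 ok
  pos 7: y in {0}, choose 0; 2->0 ok
  pos 8: y in {0}, choose 0; 0->0 ok
  pos 9: y in {0}, choose 0; 0->0 ok
  pos 10: x in {1,2}, choose 1; 0->1 ok
  pos 11: x in {1,2}, choose 2; 1->2 ok
  pos 12: x in {1,2}, choose 2; 2->2 ok
  pos 13: y in {0}, choose 0; 2->0 ok
  pos 14: y in {0}, choose 0; 0->0 ok
  pos 15: x in {1,2}, choose 1; 0->1 ok
  pos 16: x in {1,2}, choose 1; 1->1 ok
  pos 17: x in {1,2}, choose 2; 1->2 ok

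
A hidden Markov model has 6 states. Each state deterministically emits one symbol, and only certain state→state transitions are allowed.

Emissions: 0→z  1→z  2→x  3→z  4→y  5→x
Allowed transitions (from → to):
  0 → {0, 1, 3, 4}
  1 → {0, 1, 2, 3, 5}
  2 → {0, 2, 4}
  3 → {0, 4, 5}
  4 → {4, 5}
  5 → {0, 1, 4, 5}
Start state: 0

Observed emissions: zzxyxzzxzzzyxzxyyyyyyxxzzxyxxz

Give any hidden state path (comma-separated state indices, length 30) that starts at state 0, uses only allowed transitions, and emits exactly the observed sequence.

  [0] z  {0,1,3}  => 0  start
  [1] z  {0,1,3}  => 1  0->1 ok
  [2] x  {2,5}  => 5  1->5 ok
  [3] y  {4}  => 4  5->4 ok
  [4] x  {2,5}  => 5  4->5 ok
  [5] z  {0,1,3}  => 1  5->1 ok
  [6] z  {0,1,3}  => 3  1->3 ok
  [7] x  {2,5}  => 5  3->5 ok
  [8] z  {0,1,3}  => 1  5->1 ok
  [9] z  {0,1,3}  => 0  1->0 ok
  [10] z  {0,1,3}  => 3  0->3 ok
  [11] y  {4}  => 4  3->4 ok
  [12] x  {2,5}  => 5  4->5 ok
  [13] z  {0,1,3}  => 1  5->1 ok
  [14] x  {2,5}  => 2  1->2 ok
  [15] y  {4}  => 4  2->4 ok
  [16] y  {4}  => 4  4->4 ok
  [17] y  {4}  => 4  4->4 ok
  [18] y  {4}  => 4  4->4 ok
  [19] y  {4}  => 4  4->4 ok
  [20] y  {4}  => 4  4->4 ok
  [21] x  {2,5}  => 5  4->5 ok
  [22] x  {2,5}  => 5  5->5 ok
  [23] z  {0,1,3}  => 1  5->1 ok
  [24] z  {0,1,3}  => 1  1->1 ok
  [25] x  {2,5}  => 2  1->2 ok
  [26] y  {4}  => 4  2->4 ok
  [27] x  {2,5}  => 5  4->5 ok
  [28] x  {2,5}  => 5  5->5 ok
  [29] z  {0,1,3}  => 1  5->1 ok

0,1,5,4,5,1,3,5,1,0,3,4,5,1,2,4,4,4,4,4,4,5,5,1,1,2,4,5,5,1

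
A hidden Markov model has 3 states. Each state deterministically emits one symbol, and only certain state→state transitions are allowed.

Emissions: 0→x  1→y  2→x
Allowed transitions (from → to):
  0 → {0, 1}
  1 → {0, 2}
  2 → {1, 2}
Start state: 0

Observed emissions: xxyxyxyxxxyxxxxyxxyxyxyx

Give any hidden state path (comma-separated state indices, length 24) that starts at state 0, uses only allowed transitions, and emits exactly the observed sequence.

  t0 'x' -> {0,2}, take 0 (start)
  t1 'x' -> {0,2}, take 0 (0->0 ok)
  t2 'y' -> {1}, take 1 (0->1 ok)
  t3 'x' -> {0,2}, take 2 (1->2 ok)
  t4 'y' -> {1}, take 1 (2->1 ok)
  t5 'x' -> {0,2}, take 2 (1->2 ok)
  t6 'y' -> {1}, take 1 (2->1 ok)
  t7 'x' -> {0,2}, take 0 (1->0 ok)
  t8 'x' -> {0,2}, take 0 (0->0 ok)
  t9 'x' -> {0,2}, take 0 (0->0 ok)
  t10 'y' -> {1}, take 1 (0->1 ok)
  t11 'x' -> {0,2}, take 2 (1->2 ok)
  t12 'x' -> {0,2}, take 2 (2->2 ok)
  t13 'x' -> {0,2}, take 2 (2->2 ok)
  t14 'x' -> {0,2}, take 2 (2->2 ok)
  t15 'y' -> {1}, take 1 (2->1 ok)
  t16 'x' -> {0,2}, take 2 (1->2 ok)
  t17 'x' -> {0,2}, take 2 (2->2 ok)
  t18 'y' -> {1}, take 1 (2->1 ok)
  t19 'x' -> {0,2}, take 0 (1->0 ok)
  t20 'y' -> {1}, take 1 (0->1 ok)
  t21 'x' -> {0,2}, take 2 (1->2 ok)
  t22 'y' -> {1}, take 1 (2->1 ok)
  t23 'x' -> {0,2}, take 0 (1->0 ok)

0,0,1,2,1,2,1,0,0,0,1,2,2,2,2,1,2,2,1,0,1,2,1,0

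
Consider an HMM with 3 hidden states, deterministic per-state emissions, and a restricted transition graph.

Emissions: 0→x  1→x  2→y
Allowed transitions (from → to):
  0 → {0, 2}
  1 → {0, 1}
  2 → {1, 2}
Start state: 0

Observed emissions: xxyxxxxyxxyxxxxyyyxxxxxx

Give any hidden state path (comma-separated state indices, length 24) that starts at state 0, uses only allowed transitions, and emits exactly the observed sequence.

0,0,2,1,0,0,0,2,1,0,2,1,0,0,0,2,2,2,1,1,1,1,1,0

  [0] x  {0,1}  => 0  start
  [1] x  {0,1}  => 0  0->0 ok
  [2] y  {2}  => 2  0->2 ok
  [3] x  {0,1}  => 1  2->1 ok
  [4] x  {0,1}  => 0  1->0 ok
  [5] x  {0,1}  => 0  0->0 ok
  [6] x  {0,1}  => 0  0->0 ok
  [7] y  {2}  => 2  0->2 ok
  [8] x  {0,1}  => 1  2->1 ok
  [9] x  {0,1}  => 0  1->0 ok
  [10] y  {2}  => 2  0->2 ok
  [11] x  {0,1}  => 1  2->1 ok
  [12] x  {0,1}  => 0  1->0 ok
  [13] x  {0,1}  => 0  0->0 ok
  [14] x  {0,1}  => 0  0->0 ok
  [15] y  {2}  => 2  0->2 ok
  [16] y  {2}  => 2  2->2 ok
  [17] y  {2}  => 2  2->2 ok
  [18] x  {0,1}  => 1  2->1 ok
  [19] x  {0,1}  => 1  1->1 ok
  [20] x  {0,1}  => 1  1->1 ok
  [21] x  {0,1}  => 1  1->1 ok
  [22] x  {0,1}  => 1  1->1 ok
  [23] x  {0,1}  => 0  1->0 ok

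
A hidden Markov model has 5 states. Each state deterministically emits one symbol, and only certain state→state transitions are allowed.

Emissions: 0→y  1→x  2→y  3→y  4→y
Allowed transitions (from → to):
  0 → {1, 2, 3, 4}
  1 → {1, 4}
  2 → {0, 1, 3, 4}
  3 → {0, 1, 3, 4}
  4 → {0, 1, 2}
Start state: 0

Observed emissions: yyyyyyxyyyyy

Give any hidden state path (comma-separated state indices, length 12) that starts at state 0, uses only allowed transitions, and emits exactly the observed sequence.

  0: obs=y cand={0,2,3,4} pick 0 [start]
  1: obs=y cand={0,2,3,4} pick 2 [0->2 ok]
  2: obs=y cand={0,2,3,4} pick 0 [2->0 ok]
  3: obs=y cand={0,2,3,4} pick 4 [0->4 ok]
  4: obs=y cand={0,2,3,4} pick 0 [4->0 ok]
  5: obs=y cand={0,2,3,4} pick 4 [0->4 ok]
  6: obs=x cand={1} pick 1 [4->1 ok]
  7: obs=y cand={0,2,3,4} pick 4 [1->4 ok]
  8: obs=y cand={0,2,3,4} pick 0 [4->0 ok]
  9: obs=y cand={0,2,3,4} pick 3 [0->3 ok]
  10: obs=y cand={0,2,3,4} pick 0 [3->0 ok]
  11: obs=y cand={0,2,3,4} pick 4 [0->4 ok]

0,2,0,4,0,4,1,4,0,3,0,4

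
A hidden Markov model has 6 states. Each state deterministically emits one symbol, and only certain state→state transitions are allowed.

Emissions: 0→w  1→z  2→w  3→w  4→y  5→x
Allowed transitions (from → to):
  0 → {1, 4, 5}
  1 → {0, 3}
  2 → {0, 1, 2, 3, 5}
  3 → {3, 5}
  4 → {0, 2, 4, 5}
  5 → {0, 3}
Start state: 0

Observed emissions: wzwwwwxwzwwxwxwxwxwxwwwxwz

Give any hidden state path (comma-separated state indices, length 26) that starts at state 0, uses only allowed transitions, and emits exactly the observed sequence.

  [0] w  {0,2,3}  => 0  start
  [1] z  {1}  => 1  0->1 ok
  [2] w  {0,2,3}  => 3  1->3 ok
  [3] w  {0,2,3}  => 3  3->3 ok
  [4] w  {0,2,3}  => 3  3->3 ok
  [5] w  {0,2,3}  => 3  3->3 ok
  [6] x  {5}  => 5  3->5 ok
  [7] w  {0,2,3}  => 0  5->0 ok
  [8] z  {1}  => 1  0->1 ok
  [9] w  {0,2,3}  => 3  1->3 ok
  [10] w  {0,2,3}  => 3  3->3 ok
  [11] x  {5}  => 5  3->5 ok
  [12] w  {0,2,3}  => 3  5->3 ok
  [13] x  {5}  => 5  3->5 ok
  [14] w  {0,2,3}  => 0  5->0 ok
  [15] x  {5}  => 5  0->5 ok
  [16] w  {0,2,3}  => 3  5->3 ok
  [17] x  {5}  => 5  3->5 ok
  [18] w  {0,2,3}  => 3  5->3 ok
  [19] x  {5}  => 5  3->5 ok
  [20] w  {0,2,3}  => 3  5->3 ok
  [21] w  {0,2,3}  => 3  3->3 ok
  [22] w  {0,2,3}  => 3  3->3 ok
  [23] x  {5}  => 5  3->5 ok
  [24] w  {0,2,3}  => 0  5->0 ok
  [25] z  {1}  => 1  0->1 ok

0,1,3,3,3,3,5,0,1,3,3,5,3,5,0,5,3,5,3,5,3,3,3,5,0,1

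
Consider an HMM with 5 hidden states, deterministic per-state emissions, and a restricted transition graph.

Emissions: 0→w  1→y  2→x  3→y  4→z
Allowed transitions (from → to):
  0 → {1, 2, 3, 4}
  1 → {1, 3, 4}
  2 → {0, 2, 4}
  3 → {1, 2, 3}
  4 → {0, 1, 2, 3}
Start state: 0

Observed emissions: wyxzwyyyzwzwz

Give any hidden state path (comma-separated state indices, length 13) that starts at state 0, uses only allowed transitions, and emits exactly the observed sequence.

  pos 0: w in {0}, choose 0; start
  pos 1: y in {1,3}, choose 3; 0->3 ok
  pos 2: x in {2}, choose 2; 3->2 ok
  pos 3: z in {4}, choose 4; 2->4 ok
  pos 4: w in {0}, choose 0; 4->0 ok
  pos 5: y in {1,3}, choose 3; 0->3 ok
  pos 6: y in {1,3}, choose 3; 3->3 ok
  pos 7: y in {1,3}, choose 1; 3->1 ok
  pos 8: z in {4}, choose 4; 1->4 ok
  pos 9: w in {0}, choose 0; 4->0 ok
  pos 10: z in {4}, choose 4; 0->4 ok
  pos 11: w in {0}, choose 0; 4->0 ok
  pos 12: z in {4}, choose 4; 0->4 ok

0,3,2,4,0,3,3,1,4,0,4,0,4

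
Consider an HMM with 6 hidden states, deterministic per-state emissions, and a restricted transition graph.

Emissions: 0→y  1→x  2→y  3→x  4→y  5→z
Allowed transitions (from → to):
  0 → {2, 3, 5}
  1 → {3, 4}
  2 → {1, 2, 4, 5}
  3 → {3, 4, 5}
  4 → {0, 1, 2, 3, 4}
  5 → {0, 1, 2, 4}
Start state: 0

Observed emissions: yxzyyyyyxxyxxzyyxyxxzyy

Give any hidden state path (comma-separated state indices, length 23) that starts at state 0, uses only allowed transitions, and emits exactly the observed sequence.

0,3,5,2,4,4,2,2,1,3,4,1,3,5,4,0,3,4,1,3,5,0,2

  t0 'y' -> {0,2,4}, take 0 (start)
  t1 'x' -> {1,3}, take 3 (0->3 ok)
  t2 'z' -> {5}, take 5 (3->5 ok)
  t3 'y' -> {0,2,4}, take 2 (5->2 ok)
  t4 'y' -> {0,2,4}, take 4 (2->4 ok)
  t5 'y' -> {0,2,4}, take 4 (4->4 ok)
  t6 'y' -> {0,2,4}, take 2 (4->2 ok)
  t7 'y' -> {0,2,4}, take 2 (2->2 ok)
  t8 'x' -> {1,3}, take 1 (2->1 ok)
  t9 'x' -> {1,3}, take 3 (1->3 ok)
  t10 'y' -> {0,2,4}, take 4 (3->4 ok)
  t11 'x' -> {1,3}, take 1 (4->1 ok)
  t12 'x' -> {1,3}, take 3 (1->3 ok)
  t13 'z' -> {5}, take 5 (3->5 ok)
  t14 'y' -> {0,2,4}, take 4 (5->4 ok)
  t15 'y' -> {0,2,4}, take 0 (4->0 ok)
  t16 'x' -> {1,3}, take 3 (0->3 ok)
  t17 'y' -> {0,2,4}, take 4 (3->4 ok)
  t18 'x' -> {1,3}, take 1 (4->1 ok)
  t19 'x' -> {1,3}, take 3 (1->3 ok)
  t20 'z' -> {5}, take 5 (3->5 ok)
  t21 'y' -> {0,2,4}, take 0 (5->0 ok)
  t22 'y' -> {0,2,4}, take 2 (0->2 ok)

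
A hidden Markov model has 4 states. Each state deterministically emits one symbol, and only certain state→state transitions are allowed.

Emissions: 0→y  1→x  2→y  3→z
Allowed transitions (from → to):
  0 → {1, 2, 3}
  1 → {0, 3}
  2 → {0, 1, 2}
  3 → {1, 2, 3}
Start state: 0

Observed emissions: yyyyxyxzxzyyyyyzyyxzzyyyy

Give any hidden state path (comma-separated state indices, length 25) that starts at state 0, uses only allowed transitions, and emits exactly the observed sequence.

  [0] y  {0,2}  => 0  start
  [1] y  {0,2}  => 2  0->2 ok
  [2] y  {0,2}  => 2  2->2 ok
  [3] y  {0,2}  => 2  2->2 ok
  [4] x  {1}  => 1  2->1 ok
  [5] y  {0,2}  => 0  1->0 ok
  [6] x  {1}  => 1  0->1 ok
  [7] z  {3}  => 3  1->3 ok
  [8] x  {1}  => 1  3->1 ok
  [9] z  {3}  => 3  1->3 ok
  [10] y  {0,2}  => 2  3->2 ok
  [11] y  {0,2}  => 0  2->0 ok
  [12] y  {0,2}  => 2  0->2 ok
  [13] y  {0,2}  => 2  2->2 ok
  [14] y  {0,2}  => 0  2->0 ok
  [15] z  {3}  => 3  0->3 ok
  [16] y  {0,2}  => 2  3->2 ok
  [17] y  {0,2}  => 2  2->2 ok
  [18] x  {1}  => 1  2->1 ok
  [19] z  {3}  => 3  1->3 ok
  [20] z  {3}  => 3  3->3 ok
  [21] y  {0,2}  => 2  3->2 ok
  [22] y  {0,2}  => 2  2->2 ok
  [23] y  {0,2}  => 2  2->2 ok
  [24] y  {0,2}  => 2  2->2 ok

0,2,2,2,1,0,1,3,1,3,2,0,2,2,0,3,2,2,1,3,3,2,2,2,2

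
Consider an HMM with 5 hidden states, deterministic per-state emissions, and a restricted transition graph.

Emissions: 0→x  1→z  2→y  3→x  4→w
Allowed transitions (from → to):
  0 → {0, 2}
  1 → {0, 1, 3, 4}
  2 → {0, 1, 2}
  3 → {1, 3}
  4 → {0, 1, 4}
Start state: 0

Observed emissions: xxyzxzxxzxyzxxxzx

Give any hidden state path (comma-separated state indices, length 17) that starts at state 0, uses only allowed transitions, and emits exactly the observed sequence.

  0: obs=x cand={0,3} pick 0 [start]
  1: obs=x cand={0,3} pick 0 [0->0 ok]
  2: obs=y cand={2} pick 2 [0->2 ok]
  3: obs=z cand={1} pick 1 [2->1 ok]
  4: obs=x cand={0,3} pick 3 [1->3 ok]
  5: obs=z cand={1} pick 1 [3->1 ok]
  6: obs=x cand={0,3} pick 3 [1->3 ok]
  7: obs=x cand={0,3} pick 3 [3->3 ok]
  8: obs=z cand={1} pick 1 [3->1 ok]
  9: obs=x cand={0,3} pick 0 [1->0 ok]
  10: obs=y cand={2} pick 2 [0->2 ok]
  11: obs=z cand={1} pick 1 [2->1 ok]
  12: obs=x cand={0,3} pick 3 [1->3 ok]
  13: obs=x cand={0,3} pick 3 [3->3 ok]
  14: obs=x cand={0,3} pick 3 [3->3 ok]
  15: obs=z cand={1} pick 1 [3->1 ok]
  16: obs=x cand={0,3} pick 3 [1->3 ok]

0,0,2,1,3,1,3,3,1,0,2,1,3,3,3,1,3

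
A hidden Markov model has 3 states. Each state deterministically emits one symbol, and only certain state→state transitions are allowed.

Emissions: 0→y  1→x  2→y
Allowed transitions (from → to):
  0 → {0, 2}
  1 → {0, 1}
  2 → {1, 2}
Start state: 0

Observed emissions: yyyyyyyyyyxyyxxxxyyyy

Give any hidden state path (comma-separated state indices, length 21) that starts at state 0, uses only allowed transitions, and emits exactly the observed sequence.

  [0] y  {0,2}  => 0  start
  [1] y  {0,2}  => 0  0->0 ok
  [2] y  {0,2}  => 0  0->0 ok
  [3] y  {0,2}  => 0  0->0 ok
  [4] y  {0,2}  => 0  0->0 ok
  [5] y  {0,2}  => 0  0->0 ok
  [6] y  {0,2}  => 0  0->0 ok
  [7] y  {0,2}  => 0  0->0 ok
  [8] y  {0,2}  => 2  0->2 ok
  [9] y  {0,2}  => 2  2->2 ok
  [10] x  {1}  => 1  2->1 ok
  [11] y  {0,2}  => 0  1->0 ok
  [12] y  {0,2}  => 2  0->2 ok
  [13] x  {1}  => 1  2->1 ok
  [14] x  {1}  => 1  1->1 ok
  [15] x  {1}  => 1  1->1 ok
  [16] x  {1}  => 1  1->1 ok
  [17] y  {0,2}  => 0  1->0 ok
  [18] y  {0,2}  => 2  0->2 ok
  [19] y  {0,2}  => 2  2->2 ok
  [20] y  {0,2}  => 2  2->2 ok

0,0,0,0,0,0,0,0,2,2,1,0,2,1,1,1,1,0,2,2,2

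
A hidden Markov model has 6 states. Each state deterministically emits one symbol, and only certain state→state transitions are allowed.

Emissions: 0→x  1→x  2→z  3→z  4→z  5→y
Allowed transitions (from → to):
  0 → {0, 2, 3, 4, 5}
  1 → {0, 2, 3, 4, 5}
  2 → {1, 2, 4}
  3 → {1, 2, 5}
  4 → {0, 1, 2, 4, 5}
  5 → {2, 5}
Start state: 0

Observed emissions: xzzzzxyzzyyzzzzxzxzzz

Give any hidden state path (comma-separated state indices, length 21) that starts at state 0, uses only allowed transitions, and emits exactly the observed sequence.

0,4,4,4,4,1,5,2,4,5,5,2,4,2,2,1,2,1,4,2,4

  [0] x  {0,1}  => 0  start
  [1] z  {2,3,4}  => 4  0->4 ok
  [2] z  {2,3,4}  => 4  4->4 ok
  [3] z  {2,3,4}  => 4  4->4 ok
  [4] z  {2,3,4}  => 4  4->4 ok
  [5] x  {0,1}  => 1  4->1 ok
  [6] y  {5}  => 5  1->5 ok
  [7] z  {2,3,4}  => 2  5->2 ok
  [8] z  {2,3,4}  => 4  2->4 ok
  [9] y  {5}  => 5  4->5 ok
  [10] y  {5}  => 5  5->5 ok
  [11] z  {2,3,4}  => 2  5->2 ok
  [12] z  {2,3,4}  => 4  2->4 ok
  [13] z  {2,3,4}  => 2  4->2 ok
  [14] z  {2,3,4}  => 2  2->2 ok
  [15] x  {0,1}  => 1  2->1 ok
  [16] z  {2,3,4}  => 2  1->2 ok
  [17] x  {0,1}  => 1  2->1 ok
  [18] z  {2,3,4}  => 4  1->4 ok
  [19] z  {2,3,4}  => 2  4->2 ok
  [20] z  {2,3,4}  => 4  2->4 ok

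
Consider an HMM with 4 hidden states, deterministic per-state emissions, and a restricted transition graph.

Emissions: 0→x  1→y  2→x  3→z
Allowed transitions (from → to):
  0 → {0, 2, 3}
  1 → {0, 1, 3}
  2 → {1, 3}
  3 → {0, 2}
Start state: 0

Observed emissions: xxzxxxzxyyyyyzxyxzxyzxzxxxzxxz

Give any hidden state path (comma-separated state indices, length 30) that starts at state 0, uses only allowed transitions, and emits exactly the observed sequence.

0,2,3,0,0,0,3,2,1,1,1,1,1,3,2,1,0,3,2,1,3,0,3,0,0,0,3,0,2,3

  pos 0: x in {0,2}, choose 0; start
  pos 1: x in {0,2}, choose 2; 0->2 ok
  pos 2: z in {3}, choose 3; 2->3 ok
  pos 3: x in {0,2}, choose 0; 3->0 ok
  pos 4: x in {0,2}, choose 0; 0->0 ok
  pos 5: x in {0,2}, choose 0; 0->0 ok
  pos 6: z in {3}, choose 3; 0->3 ok
  pos 7: x in {0,2}, choose 2; 3->2 ok
  pos 8: y in {1}, choose 1; 2->1 ok
  pos 9: y in {1}, choose 1; 1->1 ok
  pos 10: y in {1}, choose 1; 1->1 ok
  pos 11: y in {1}, choose 1; 1->1 ok
  pos 12: y in {1}, choose 1; 1->1 ok
  pos 13: z in {3}, choose 3; 1->3 ok
  pos 14: x in {0,2}, choose 2; 3->2 ok
  pos 15: y in {1}, choose 1; 2->1 ok
  pos 16: x in {0,2}, choose 0; 1->0 ok
  pos 17: z in {3}, choose 3; 0->3 ok
  pos 18: x in {0,2}, choose 2; 3->2 ok
  pos 19: y in {1}, choose 1; 2->1 ok
  pos 20: z in {3}, choose 3; 1->3 ok
  pos 21: x in {0,2}, choose 0; 3->0 ok
  pos 22: z in {3}, choose 3; 0->3 ok
  pos 23: x in {0,2}, choose 0; 3->0 ok
  pos 24: x in {0,2}, choose 0; 0->0 ok
  pos 25: x in {0,2}, choose 0; 0->0 ok
  pos 26: z in {3}, choose 3; 0->3 ok
  pos 27: x in {0,2}, choose 0; 3->0 ok
  pos 28: x in {0,2}, choose 2; 0->2 ok
  pos 29: z in {3}, choose 3; 2->3 ok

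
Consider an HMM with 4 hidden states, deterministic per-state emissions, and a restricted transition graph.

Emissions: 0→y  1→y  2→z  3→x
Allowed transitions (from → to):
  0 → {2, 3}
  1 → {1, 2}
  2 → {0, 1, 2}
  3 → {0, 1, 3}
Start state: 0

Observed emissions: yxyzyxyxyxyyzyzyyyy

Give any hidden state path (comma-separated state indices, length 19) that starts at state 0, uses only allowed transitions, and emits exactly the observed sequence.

  pos 0: y in {0,1}, choose 0; start
  pos 1: x in {3}, choose 3; 0->3 ok
  pos 2: y in {0,1}, choose 1; 3->1 ok
  pos 3: z in {2}, choose 2; 1->2 ok
  pos 4: y in {0,1}, choose 0; 2->0 ok
  pos 5: x in {3}, choose 3; 0->3 ok
  pos 6: y in {0,1}, choose 0; 3->0 ok
  pos 7: x in {3}, choose 3; 0->3 ok
  pos 8: y in {0,1}, choose 0; 3->0 ok
  pos 9: x in {3}, choose 3; 0->3 ok
  pos 10: y in {0,1}, choose 1; 3->1 ok
  pos 11: y in {0,1}, choose 1; 1->1 ok
  pos 12: z in {2}, choose 2; 1->2 ok
  pos 13: y in {0,1}, choose 0; 2->0 ok
  pos 14: z in {2}, choose 2; 0->2 ok
  pos 15: y in {0,1}, choose 1; 2->1 ok
  pos 16: y in {0,1}, choose 1; 1->1 ok
  pos 17: y in {0,1}, choose 1; 1->1 ok
  pos 18: y in {0,1}, choose 1; 1->1 ok

0,3,1,2,0,3,0,3,0,3,1,1,2,0,2,1,1,1,1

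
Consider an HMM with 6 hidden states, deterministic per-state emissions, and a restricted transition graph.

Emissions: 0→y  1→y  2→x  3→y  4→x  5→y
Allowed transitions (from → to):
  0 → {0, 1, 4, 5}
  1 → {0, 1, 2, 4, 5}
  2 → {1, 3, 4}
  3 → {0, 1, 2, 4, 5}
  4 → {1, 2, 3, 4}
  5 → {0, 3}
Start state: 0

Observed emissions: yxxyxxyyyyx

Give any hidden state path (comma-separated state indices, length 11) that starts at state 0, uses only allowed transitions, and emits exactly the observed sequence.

0,4,2,3,4,2,1,1,5,3,2

  pos 0: y in {0,1,3,5}, choose 0; start
  pos 1: x in {2,4}, choose 4; 0->4 ok
  pos 2: x in {2,4}, choose 2; 4->2 ok
  pos 3: y in {0,1,3,5}, choose 3; 2->3 ok
  pos 4: x in {2,4}, choose 4; 3->4 ok
  pos 5: x in {2,4}, choose 2; 4->2 ok
  pos 6: y in {0,1,3,5}, choose 1; 2->1 ok
  pos 7: y in {0,1,3,5}, choose 1; 1->1 ok
  pos 8: y in {0,1,3,5}, choose 5; 1->5 ok
  pos 9: y in {0,1,3,5}, choose 3; 5->3 ok
  pos 10: x in {2,4}, choose 2; 3->2 ok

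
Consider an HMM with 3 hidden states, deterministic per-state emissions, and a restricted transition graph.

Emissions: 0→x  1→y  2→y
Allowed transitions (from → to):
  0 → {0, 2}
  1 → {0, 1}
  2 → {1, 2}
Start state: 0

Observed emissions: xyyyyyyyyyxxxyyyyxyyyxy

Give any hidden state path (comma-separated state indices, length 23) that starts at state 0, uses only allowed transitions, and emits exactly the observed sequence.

0,2,2,2,2,1,1,1,1,1,0,0,0,2,2,2,1,0,2,1,1,0,2

  [0] x  {0}  => 0  start
  [1] y  {1,2}  => 2  0->2 ok
  [2] y  {1,2}  => 2  2->2 ok
  [3] y  {1,2}  => 2  2->2 ok
  [4] y  {1,2}  => 2  2->2 ok
  [5] y  {1,2}  => 1  2->1 ok
  [6] y  {1,2}  => 1  1->1 ok
  [7] y  {1,2}  => 1  1->1 ok
  [8] y  {1,2}  => 1  1->1 ok
  [9] y  {1,2}  => 1  1->1 ok
  [10] x  {0}  => 0  1->0 ok
  [11] x  {0}  => 0  0->0 ok
  [12] x  {0}  => 0  0->0 ok
  [13] y  {1,2}  => 2  0->2 ok
  [14] y  {1,2}  => 2  2->2 ok
  [15] y  {1,2}  => 2  2->2 ok
  [16] y  {1,2}  => 1  2->1 ok
  [17] x  {0}  => 0  1->0 ok
  [18] y  {1,2}  => 2  0->2 ok
  [19] y  {1,2}  => 1  2->1 ok
  [20] y  {1,2}  => 1  1->1 ok
  [21] x  {0}  => 0  1->0 ok
  [22] y  {1,2}  => 2  0->2 ok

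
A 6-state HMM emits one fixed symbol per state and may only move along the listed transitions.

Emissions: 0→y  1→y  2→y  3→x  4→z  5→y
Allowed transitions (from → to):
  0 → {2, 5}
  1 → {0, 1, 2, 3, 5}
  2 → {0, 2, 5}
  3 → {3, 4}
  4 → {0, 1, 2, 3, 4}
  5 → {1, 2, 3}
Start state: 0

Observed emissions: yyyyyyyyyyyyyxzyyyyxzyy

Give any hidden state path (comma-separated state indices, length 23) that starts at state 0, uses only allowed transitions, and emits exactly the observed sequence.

  0: obs=y cand={0,1,2,5} pick 0 [start]
  1: obs=y cand={0,1,2,5} pick 2 [0->2 ok]
  2: obs=y cand={0,1,2,5} pick 0 [2->0 ok]
  3: obs=y cand={0,1,2,5} pick 5 [0->5 ok]
  4: obs=y cand={0,1,2,5} pick 2 [5->2 ok]
  5: obs=y cand={0,1,2,5} pick 2 [2->2 ok]
  6: obs=y cand={0,1,2,5} pick 0 [2->0 ok]
  7: obs=y cand={0,1,2,5} pick 2 [0->2 ok]
  8: obs=y cand={0,1,2,5} pick 5 [2->5 ok]
  9: obs=y cand={0,1,2,5} pick 1 [5->1 ok]
  10: obs=y cand={0,1,2,5} pick 1 [1->1 ok]
  11: obs=y cand={0,1,2,5} pick 0 [1->0 ok]
  12: obs=y cand={0,1,2,5} pick 5 [0->5 ok]
  13: obs=x cand={3} pick 3 [5->3 ok]
  14: obs=z cand={4} pick 4 [3->4 ok]
  15: obs=y cand={0,1,2,5} pick 2 [4->2 ok]
  16: obs=y cand={0,1,2,5} pick 0 [2->0 ok]
  17: obs=y cand={0,1,2,5} pick 2 [0->2 ok]
  18: obs=y cand={0,1,2,5} pick 5 [2->5 ok]
  19: obs=x cand={3} pick 3 [5->3 ok]
  20: obs=z cand={4} pick 4 [3->4 ok]
  21: obs=y cand={0,1,2,5} pick 2 [4->2 ok]
  22: obs=y cand={0,1,2,5} pick 0 [2->0 ok]

0,2,0,5,2,2,0,2,5,1,1,0,5,3,4,2,0,2,5,3,4,2,0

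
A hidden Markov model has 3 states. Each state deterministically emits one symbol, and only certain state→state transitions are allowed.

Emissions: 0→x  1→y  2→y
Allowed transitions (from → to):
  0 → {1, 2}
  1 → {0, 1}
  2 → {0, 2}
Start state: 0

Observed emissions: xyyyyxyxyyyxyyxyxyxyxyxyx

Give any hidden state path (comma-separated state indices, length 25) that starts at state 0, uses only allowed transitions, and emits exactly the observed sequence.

  [0] x  {0}  => 0  start
  [1] y  {1,2}  => 1  0->1 ok
  [2] y  {1,2}  => 1  1->1 ok
  [3] y  {1,2}  => 1  1->1 ok
  [4] y  {1,2}  => 1  1->1 ok
  [5] x  {0}  => 0  1->0 ok
  [6] y  {1,2}  => 2  0->2 ok
  [7] x  {0}  => 0  2->0 ok
  [8] y  {1,2}  => 2  0->2 ok
  [9] y  {1,2}  => 2  2->2 ok
  [10] y  {1,2}  => 2  2->2 ok
  [11] x  {0}  => 0  2->0 ok
  [12] y  {1,2}  => 1  0->1 ok
  [13] y  {1,2}  => 1  1->1 ok
  [14] x  {0}  => 0  1->0 ok
  [15] y  {1,2}  => 2  0->2 ok
  [16] x  {0}  => 0  2->0 ok
  [17] y  {1,2}  => 2  0->2 ok
  [18] x  {0}  => 0  2->0 ok
  [19] y  {1,2}  => 2  0->2 ok
  [20] x  {0}  => 0  2->0 ok
  [21] y  {1,2}  => 1  0->1 ok
  [22] x  {0}  => 0  1->0 ok
  [23] y  {1,2}  => 1  0->1 ok
  [24] x  {0}  => 0  1->0 ok

0,1,1,1,1,0,2,0,2,2,2,0,1,1,0,2,0,2,0,2,0,1,0,1,0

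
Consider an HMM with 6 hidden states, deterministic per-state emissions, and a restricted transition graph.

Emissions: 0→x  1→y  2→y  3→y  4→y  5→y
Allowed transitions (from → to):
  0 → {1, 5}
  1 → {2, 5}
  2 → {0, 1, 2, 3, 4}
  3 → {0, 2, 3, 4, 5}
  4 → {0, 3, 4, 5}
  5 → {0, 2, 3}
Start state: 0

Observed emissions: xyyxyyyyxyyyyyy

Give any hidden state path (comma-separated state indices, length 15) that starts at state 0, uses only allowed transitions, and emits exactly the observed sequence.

0,1,2,0,1,5,3,3,0,1,2,4,3,3,3

  [0] x  {0}  => 0  start
  [1] y  {1,2,3,4,5}  => 1  0->1 ok
  [2] y  {1,2,3,4,5}  => 2  1->2 ok
  [3] x  {0}  => 0  2->0 ok
  [4] y  {1,2,3,4,5}  => 1  0->1 ok
  [5] y  {1,2,3,4,5}  => 5  1->5 ok
  [6] y  {1,2,3,4,5}  => 3  5->3 ok
  [7] y  {1,2,3,4,5}  => 3  3->3 ok
  [8] x  {0}  => 0  3->0 ok
  [9] y  {1,2,3,4,5}  => 1  0->1 ok
  [10] y  {1,2,3,4,5}  => 2  1->2 ok
  [11] y  {1,2,3,4,5}  => 4  2->4 ok
  [12] y  {1,2,3,4,5}  => 3  4->3 ok
  [13] y  {1,2,3,4,5}  => 3  3->3 ok
  [14] y  {1,2,3,4,5}  => 3  3->3 ok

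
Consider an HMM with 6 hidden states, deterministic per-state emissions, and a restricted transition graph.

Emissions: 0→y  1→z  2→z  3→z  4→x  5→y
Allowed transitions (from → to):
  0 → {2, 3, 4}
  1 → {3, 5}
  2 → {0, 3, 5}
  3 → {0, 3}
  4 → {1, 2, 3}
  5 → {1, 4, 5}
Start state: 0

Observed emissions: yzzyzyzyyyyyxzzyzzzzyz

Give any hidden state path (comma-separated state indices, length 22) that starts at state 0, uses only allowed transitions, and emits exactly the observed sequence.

0,3,3,0,2,0,2,5,5,5,5,5,4,2,3,0,2,3,3,3,0,3

  pos 0: y in {0,5}, choose 0; start
  pos 1: z in {1,2,3}, choose 3; 0->3 ok
  pos 2: z in {1,2,3}, choose 3; 3->3 ok
  pos 3: y in {0,5}, choose 0; 3->0 ok
  pos 4: z in {1,2,3}, choose 2; 0->2 ok
  pos 5: y in {0,5}, choose 0; 2->0 ok
  pos 6: z in {1,2,3}, choose 2; 0->2 ok
  pos 7: y in {0,5}, choose 5; 2->5 ok
  pos 8: y in {0,5}, choose 5; 5->5 ok
  pos 9: y in {0,5}, choose 5; 5->5 ok
  pos 10: y in {0,5}, choose 5; 5->5 ok
  pos 11: y in {0,5}, choose 5; 5->5 ok
  pos 12: x in {4}, choose 4; 5->4 ok
  pos 13: z in {1,2,3}, choose 2; 4->2 ok
  pos 14: z in {1,2,3}, choose 3; 2->3 ok
  pos 15: y in {0,5}, choose 0; 3->0 ok
  pos 16: z in {1,2,3}, choose 2; 0->2 ok
  pos 17: z in {1,2,3}, choose 3; 2->3 ok
  pos 18: z in {1,2,3}, choose 3; 3->3 ok
  pos 19: z in {1,2,3}, choose 3; 3->3 ok
  pos 20: y in {0,5}, choose 0; 3->0 ok
  pos 21: z in {1,2,3}, choose 3; 0->3 ok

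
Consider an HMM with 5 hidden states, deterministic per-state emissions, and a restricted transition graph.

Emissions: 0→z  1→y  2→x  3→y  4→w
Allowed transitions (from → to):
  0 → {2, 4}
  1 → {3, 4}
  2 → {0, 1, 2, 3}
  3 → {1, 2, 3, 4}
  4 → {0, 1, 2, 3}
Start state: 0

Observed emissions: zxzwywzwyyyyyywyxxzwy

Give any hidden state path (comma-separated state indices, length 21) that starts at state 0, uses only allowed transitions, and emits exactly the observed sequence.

0,2,0,4,1,4,0,4,3,3,3,3,3,1,4,3,2,2,0,4,1

  pos 0: z in {0}, choose 0; start
  pos 1: x in {2}, choose 2; 0->2 ok
  pos 2: z in {0}, choose 0; 2->0 ok
  pos 3: w in {4}, choose 4; 0->4 ok
  pos 4: y in {1,3}, choose 1; 4->1 ok
  pos 5: w in {4}, choose 4; 1->4 ok
  pos 6: z in {0}, choose 0; 4->0 ok
  pos 7: w in {4}, choose 4; 0->4 ok
  pos 8: y in {1,3}, choose 3; 4->3 ok
  pos 9: y in {1,3}, choose 3; 3->3 ok
  pos 10: y in {1,3}, choose 3; 3->3 ok
  pos 11: y in {1,3}, choose 3; 3->3 ok
  pos 12: y in {1,3}, choose 3; 3->3 ok
  pos 13: y in {1,3}, choose 1; 3->1 ok
  pos 14: w in {4}, choose 4; 1->4 ok
  pos 15: y in {1,3}, choose 3; 4->3 ok
  pos 16: x in {2}, choose 2; 3->2 ok
  pos 17: x in {2}, choose 2; 2->2 ok
  pos 18: z in {0}, choose 0; 2->0 ok
  pos 19: w in {4}, choose 4; 0->4 ok
  pos 20: y in {1,3}, choose 1; 4->1 ok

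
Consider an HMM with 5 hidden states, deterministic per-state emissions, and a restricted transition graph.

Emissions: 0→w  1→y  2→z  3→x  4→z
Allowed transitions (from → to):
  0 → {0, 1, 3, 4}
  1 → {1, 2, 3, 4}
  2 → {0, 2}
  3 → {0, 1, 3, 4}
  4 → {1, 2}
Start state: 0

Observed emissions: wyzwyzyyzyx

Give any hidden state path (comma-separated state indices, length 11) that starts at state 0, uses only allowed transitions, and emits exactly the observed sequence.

  pos 0: w in {0}, choose 0; start
  pos 1: y in {1}, choose 1; 0->1 ok
  pos 2: z in {2,4}, choose 2; 1->2 ok
  pos 3: w in {0}, choose 0; 2->0 ok
  pos 4: y in {1}, choose 1; 0->1 ok
  pos 5: z in {2,4}, choose 4; 1->4 ok
  pos 6: y in {1}, choose 1; 4->1 ok
  pos 7: y in {1}, choose 1; 1->1 ok
  pos 8: z in {2,4}, choose 4; 1->4 ok
  pos 9: y in {1}, choose 1; 4->1 ok
  pos 10: x in {3}, choose 3; 1->3 ok

0,1,2,0,1,4,1,1,4,1,3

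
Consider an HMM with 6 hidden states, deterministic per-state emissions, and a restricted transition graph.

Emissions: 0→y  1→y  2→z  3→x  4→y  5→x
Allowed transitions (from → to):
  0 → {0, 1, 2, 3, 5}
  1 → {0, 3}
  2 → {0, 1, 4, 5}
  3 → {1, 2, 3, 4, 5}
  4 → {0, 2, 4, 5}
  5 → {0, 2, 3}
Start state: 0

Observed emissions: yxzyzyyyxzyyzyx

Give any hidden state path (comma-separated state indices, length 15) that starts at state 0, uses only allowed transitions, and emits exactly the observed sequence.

  t0 'y' -> {0,1,4}, take 0 (start)
  t1 'x' -> {3,5}, take 5 (0->5 ok)
  t2 'z' -> {2}, take 2 (5->2 ok)
  t3 'y' -> {0,1,4}, take 4 (2->4 ok)
  t4 'z' -> {2}, take 2 (4->2 ok)
  t5 'y' -> {0,1,4}, take 0 (2->0 ok)
  t6 'y' -> {0,1,4}, take 0 (0->0 ok)
  t7 'y' -> {0,1,4}, take 1 (0->1 ok)
  t8 'x' -> {3,5}, take 3 (1->3 ok)
  t9 'z' -> {2}, take 2 (3->2 ok)
  t10 'y' -> {0,1,4}, take 4 (2->4 ok)
  t11 'y' -> {0,1,4}, take 4 (4->4 ok)
  t12 'z' -> {2}, take 2 (4->2 ok)
  t13 'y' -> {0,1,4}, take 1 (2->1 ok)
  t14 'x' -> {3,5}, take 3 (1->3 ok)

0,5,2,4,2,0,0,1,3,2,4,4,2,1,3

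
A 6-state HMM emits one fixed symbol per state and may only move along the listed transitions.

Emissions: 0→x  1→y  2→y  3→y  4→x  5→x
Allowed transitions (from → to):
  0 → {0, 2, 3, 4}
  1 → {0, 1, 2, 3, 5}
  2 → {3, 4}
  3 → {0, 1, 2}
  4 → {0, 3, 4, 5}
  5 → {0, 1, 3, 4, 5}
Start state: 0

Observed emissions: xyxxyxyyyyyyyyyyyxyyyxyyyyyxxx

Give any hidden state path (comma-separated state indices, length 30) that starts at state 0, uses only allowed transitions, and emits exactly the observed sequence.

  t0 'x' -> {0,4,5}, take 0 (start)
  t1 'y' -> {1,2,3}, take 2 (0->2 ok)
  t2 'x' -> {0,4,5}, take 4 (2->4 ok)
  t3 'x' -> {0,4,5}, take 0 (4->0 ok)
  t4 'y' -> {1,2,3}, take 2 (0->2 ok)
  t5 'x' -> {0,4,5}, take 4 (2->4 ok)
  t6 'y' -> {1,2,3}, take 3 (4->3 ok)
  t7 'y' -> {1,2,3}, take 2 (3->2 ok)
  t8 'y' -> {1,2,3}, take 3 (2->3 ok)
  t9 'y' -> {1,2,3}, take 2 (3->2 ok)
  t10 'y' -> {1,2,3}, take 3 (2->3 ok)
  t11 'y' -> {1,2,3}, take 1 (3->1 ok)
  t12 'y' -> {1,2,3}, take 3 (1->3 ok)
  t13 'y' -> {1,2,3}, take 2 (3->2 ok)
  t14 'y' -> {1,2,3}, take 3 (2->3 ok)
  t15 'y' -> {1,2,3}, take 1 (3->1 ok)
  t16 'y' -> {1,2,3}, take 2 (1->2 ok)
  t17 'x' -> {0,4,5}, take 4 (2->4 ok)
  t18 'y' -> {1,2,3}, take 3 (4->3 ok)
  t19 'y' -> {1,2,3}, take 2 (3->2 ok)
  t20 'y' -> {1,2,3}, take 3 (2->3 ok)
  t21 'x' -> {0,4,5}, take 0 (3->0 ok)
  t22 'y' -> {1,2,3}, take 2 (0->2 ok)
  t23 'y' -> {1,2,3}, take 3 (2->3 ok)
  t24 'y' -> {1,2,3}, take 1 (3->1 ok)
  t25 'y' -> {1,2,3}, take 2 (1->2 ok)
  t26 'y' -> {1,2,3}, take 3 (2->3 ok)
  t27 'x' -> {0,4,5}, take 0 (3->0 ok)
  t28 'x' -> {0,4,5}, take 4 (0->4 ok)
  t29 'x' -> {0,4,5}, take 5 (4->5 ok)

0,2,4,0,2,4,3,2,3,2,3,1,3,2,3,1,2,4,3,2,3,0,2,3,1,2,3,0,4,5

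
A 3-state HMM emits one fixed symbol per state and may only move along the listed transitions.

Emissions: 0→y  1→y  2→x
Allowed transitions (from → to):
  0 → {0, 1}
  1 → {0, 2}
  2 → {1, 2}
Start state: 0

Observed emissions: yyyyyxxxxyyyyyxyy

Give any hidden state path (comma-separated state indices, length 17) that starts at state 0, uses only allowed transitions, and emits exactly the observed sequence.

0,0,1,0,1,2,2,2,2,1,0,0,0,1,2,1,0

  0: obs=y cand={0,1} pick 0 [start]
  1: obs=y cand={0,1} pick 0 [0->0 ok]
  2: obs=y cand={0,1} pick 1 [0->1 ok]
  3: obs=y cand={0,1} pick 0 [1->0 ok]
  4: obs=y cand={0,1} pick 1 [0->1 ok]
  5: obs=x cand={2} pick 2 [1->2 ok]
  6: obs=x cand={2} pick 2 [2->2 ok]
  7: obs=x cand={2} pick 2 [2->2 ok]
  8: obs=x cand={2} pick 2 [2->2 ok]
  9: obs=y cand={0,1} pick 1 [2->1 ok]
  10: obs=y cand={0,1} pick 0 [1->0 ok]
  11: obs=y cand={0,1} pick 0 [0->0 ok]
  12: obs=y cand={0,1} pick 0 [0->0 ok]
  13: obs=y cand={0,1} pick 1 [0->1 ok]
  14: obs=x cand={2} pick 2 [1->2 ok]
  15: obs=y cand={0,1} pick 1 [2->1 ok]
  16: obs=y cand={0,1} pick 0 [1->0 ok]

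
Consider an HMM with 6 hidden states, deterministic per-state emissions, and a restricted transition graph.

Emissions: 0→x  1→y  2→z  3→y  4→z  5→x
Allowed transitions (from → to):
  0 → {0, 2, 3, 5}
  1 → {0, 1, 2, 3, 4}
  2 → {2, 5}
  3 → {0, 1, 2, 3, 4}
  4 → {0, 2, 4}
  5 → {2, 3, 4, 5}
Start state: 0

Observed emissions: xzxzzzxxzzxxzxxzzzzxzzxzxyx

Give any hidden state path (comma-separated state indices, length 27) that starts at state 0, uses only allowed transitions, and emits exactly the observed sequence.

0,2,5,4,4,2,5,5,4,2,5,5,4,0,5,4,2,2,2,5,4,2,5,2,5,3,0

  0: obs=x cand={0,5} pick 0 [start]
  1: obs=z cand={2,4} pick 2 [0->2 ok]
  2: obs=x cand={0,5} pick 5 [2->5 ok]
  3: obs=z cand={2,4} pick 4 [5->4 ok]
  4: obs=z cand={2,4} pick 4 [4->4 ok]
  5: obs=z cand={2,4} pick 2 [4->2 ok]
  6: obs=x cand={0,5} pick 5 [2->5 ok]
  7: obs=x cand={0,5} pick 5 [5->5 ok]
  8: obs=z cand={2,4} pick 4 [5->4 ok]
  9: obs=z cand={2,4} pick 2 [4->2 ok]
  10: obs=x cand={0,5} pick 5 [2->5 ok]
  11: obs=x cand={0,5} pick 5 [5->5 ok]
  12: obs=z cand={2,4} pick 4 [5->4 ok]
  13: obs=x cand={0,5} pick 0 [4->0 ok]
  14: obs=x cand={0,5} pick 5 [0->5 ok]
  15: obs=z cand={2,4} pick 4 [5->4 ok]
  16: obs=z cand={2,4} pick 2 [4->2 ok]
  17: obs=z cand={2,4} pick 2 [2->2 ok]
  18: obs=z cand={2,4} pick 2 [2->2 ok]
  19: obs=x cand={0,5} pick 5 [2->5 ok]
  20: obs=z cand={2,4} pick 4 [5->4 ok]
  21: obs=z cand={2,4} pick 2 [4->2 ok]
  22: obs=x cand={0,5} pick 5 [2->5 ok]
  23: obs=z cand={2,4} pick 2 [5->2 ok]
  24: obs=x cand={0,5} pick 5 [2->5 ok]
  25: obs=y cand={1,3} pick 3 [5->3 ok]
  26: obs=x cand={0,5} pick 0 [3->0 ok]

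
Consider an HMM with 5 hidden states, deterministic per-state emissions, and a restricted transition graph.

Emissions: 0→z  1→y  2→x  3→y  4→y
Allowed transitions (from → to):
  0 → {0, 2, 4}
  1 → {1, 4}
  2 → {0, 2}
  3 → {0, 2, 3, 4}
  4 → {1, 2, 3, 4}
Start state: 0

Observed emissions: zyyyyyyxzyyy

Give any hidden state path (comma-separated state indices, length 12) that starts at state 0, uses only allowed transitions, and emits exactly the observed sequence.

0,4,1,1,4,4,3,2,0,4,1,4

  t0 'z' -> {0}, take 0 (start)
  t1 'y' -> {1,3,4}, take 4 (0->4 ok)
  t2 'y' -> {1,3,4}, take 1 (4->1 ok)
  t3 'y' -> {1,3,4}, take 1 (1->1 ok)
  t4 'y' -> {1,3,4}, take 4 (1->4 ok)
  t5 'y' -> {1,3,4}, take 4 (4->4 ok)
  t6 'y' -> {1,3,4}, take 3 (4->3 ok)
  t7 'x' -> {2}, take 2 (3->2 ok)
  t8 'z' -> {0}, take 0 (2->0 ok)
  t9 'y' -> {1,3,4}, take 4 (0->4 ok)
  t10 'y' -> {1,3,4}, take 1 (4->1 ok)
  t11 'y' -> {1,3,4}, take 4 (1->4 ok)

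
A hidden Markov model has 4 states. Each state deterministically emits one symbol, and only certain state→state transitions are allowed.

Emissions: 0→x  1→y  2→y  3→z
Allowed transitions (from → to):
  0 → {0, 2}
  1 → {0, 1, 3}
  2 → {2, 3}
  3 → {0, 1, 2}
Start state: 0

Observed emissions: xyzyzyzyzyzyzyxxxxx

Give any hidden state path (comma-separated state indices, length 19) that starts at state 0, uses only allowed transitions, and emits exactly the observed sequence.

  0: obs=x cand={0} pick 0 [start]
  1: obs=y cand={1,2} pick 2 [0->2 ok]
  2: obs=z cand={3} pick 3 [2->3 ok]
  3: obs=y cand={1,2} pick 2 [3->2 ok]
  4: obs=z cand={3} pick 3 [2->3 ok]
  5: obs=y cand={1,2} pick 1 [3->1 ok]
  6: obs=z cand={3} pick 3 [1->3 ok]
  7: obs=y cand={1,2} pick 2 [3->2 ok]
  8: obs=z cand={3} pick 3 [2->3 ok]
  9: obs=y cand={1,2} pick 2 [3->2 ok]
  10: obs=z cand={3} pick 3 [2->3 ok]
  11: obs=y cand={1,2} pick 2 [3->2 ok]
  12: obs=z cand={3} pick 3 [2->3 ok]
  13: obs=y cand={1,2} pick 1 [3->1 ok]
  14: obs=x cand={0} pick 0 [1->0 ok]
  15: obs=x cand={0} pick 0 [0->0 ok]
  16: obs=x cand={0} pick 0 [0->0 ok]
  17: obs=x cand={0} pick 0 [0->0 ok]
  18: obs=x cand={0} pick 0 [0->0 ok]

0,2,3,2,3,1,3,2,3,2,3,2,3,1,0,0,0,0,0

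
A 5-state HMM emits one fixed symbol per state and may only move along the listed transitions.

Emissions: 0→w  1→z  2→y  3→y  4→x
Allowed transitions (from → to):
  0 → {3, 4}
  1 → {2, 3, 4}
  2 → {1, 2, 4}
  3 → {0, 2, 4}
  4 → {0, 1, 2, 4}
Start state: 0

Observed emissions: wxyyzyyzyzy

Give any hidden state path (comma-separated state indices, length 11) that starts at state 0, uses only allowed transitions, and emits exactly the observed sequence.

0,4,2,2,1,3,2,1,2,1,3

  [0] w  {0}  => 0  start
  [1] x  {4}  => 4  0->4 ok
  [2] y  {2,3}  => 2  4->2 ok
  [3] y  {2,3}  => 2  2->2 ok
  [4] z  {1}  => 1  2->1 ok
  [5] y  {2,3}  => 3  1->3 ok
  [6] y  {2,3}  => 2  3->2 ok
  [7] z  {1}  => 1  2->1 ok
  [8] y  {2,3}  => 2  1->2 ok
  [9] z  {1}  => 1  2->1 ok
  [10] y  {2,3}  => 3  1->3 ok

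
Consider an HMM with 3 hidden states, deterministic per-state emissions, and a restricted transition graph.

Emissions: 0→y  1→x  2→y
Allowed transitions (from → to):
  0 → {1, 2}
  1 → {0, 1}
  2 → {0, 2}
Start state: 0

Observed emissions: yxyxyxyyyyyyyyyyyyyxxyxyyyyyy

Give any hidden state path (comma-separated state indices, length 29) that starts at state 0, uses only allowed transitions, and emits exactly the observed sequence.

  pos 0: y in {0,2}, choose 0; start
  pos 1: x in {1}, choose 1; 0->1 ok
  pos 2: y in {0,2}, choose 0; 1->0 ok
  pos 3: x in {1}, choose 1; 0->1 ok
  pos 4: y in {0,2}, choose 0; 1->0 ok
  pos 5: x in {1}, choose 1; 0->1 ok
  pos 6: y in {0,2}, choose 0; 1->0 ok
  pos 7: y in {0,2}, choose 2; 0->2 ok
  pos 8: y in {0,2}, choose 0; 2->0 ok
  pos 9: y in {0,2}, choose 2; 0->2 ok
  pos 10: y in {0,2}, choose 2; 2->2 ok
  pos 11: y in {0,2}, choose 2; 2->2 ok
  pos 12: y in {0,2}, choose 2; 2->2 ok
  pos 13: y in {0,2}, choose 0; 2->0 ok
  pos 14: y in {0,2}, choose 2; 0->2 ok
  pos 15: y in {0,2}, choose 0; 2->0 ok
  pos 16: y in {0,2}, choose 2; 0->2 ok
  pos 17: y in {0,2}, choose 2; 2->2 ok
  pos 18: y in {0,2}, choose 0; 2->0 ok
  pos 19: x in {1}, choose 1; 0->1 ok
  pos 20: x in {1}, choose 1; 1->1 ok
  pos 21: y in {0,2}, choose 0; 1->0 ok
  pos 22: x in {1}, choose 1; 0->1 ok
  pos 23: y in {0,2}, choose 0; 1->0 ok
  pos 24: y in {0,2}, choose 2; 0->2 ok
  pos 25: y in {0,2}, choose 0; 2->0 ok
  pos 26: y in {0,2}, choose 2; 0->2 ok
  pos 27: y in {0,2}, choose 0; 2->0 ok
  pos 28: y in {0,2}, choose 2; 0->2 ok

0,1,0,1,0,1,0,2,0,2,2,2,2,0,2,0,2,2,0,1,1,0,1,0,2,0,2,0,2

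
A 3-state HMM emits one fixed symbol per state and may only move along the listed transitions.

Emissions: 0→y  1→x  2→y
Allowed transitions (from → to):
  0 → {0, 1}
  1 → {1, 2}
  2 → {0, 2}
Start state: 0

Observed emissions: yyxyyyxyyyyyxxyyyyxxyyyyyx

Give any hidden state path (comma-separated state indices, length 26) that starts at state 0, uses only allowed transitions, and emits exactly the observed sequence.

  0: obs=y cand={0,2} pick 0 [start]
  1: obs=y cand={0,2} pick 0 [0->0 ok]
  2: obs=x cand={1} pick 1 [0->1 ok]
  3: obs=y cand={0,2} pick 2 [1->2 ok]
  4: obs=y cand={0,2} pick 0 [2->0 ok]
  5: obs=y cand={0,2} pick 0 [0->0 ok]
  6: obs=x cand={1} pick 1 [0->1 ok]
  7: obs=y cand={0,2} pick 2 [1->2 ok]
  8: obs=y cand={0,2} pick 2 [2->2 ok]
  9: obs=y cand={0,2} pick 0 [2->0 ok]
  10: obs=y cand={0,2} pick 0 [0->0 ok]
  11: obs=y cand={0,2} pick 0 [0->0 ok]
  12: obs=x cand={1} pick 1 [0->1 ok]
  13: obs=x cand={1} pick 1 [1->1 ok]
  14: obs=y cand={0,2} pick 2 [1->2 ok]
  15: obs=y cand={0,2} pick 2 [2->2 ok]
  16: obs=y cand={0,2} pick 0 [2->0 ok]
  17: obs=y cand={0,2} pick 0 [0->0 ok]
  18: obs=x cand={1} pick 1 [0->1 ok]
  19: obs=x cand={1} pick 1 [1->1 ok]
  20: obs=y cand={0,2} pick 2 [1->2 ok]
  21: obs=y cand={0,2} pick 2 [2->2 ok]
  22: obs=y cand={0,2} pick 2 [2->2 ok]
  23: obs=y cand={0,2} pick 0 [2->0 ok]
  24: obs=y cand={0,2} pick 0 [0->0 ok]
  25: obs=x cand={1} pick 1 [0->1 ok]

0,0,1,2,0,0,1,2,2,0,0,0,1,1,2,2,0,0,1,1,2,2,2,0,0,1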